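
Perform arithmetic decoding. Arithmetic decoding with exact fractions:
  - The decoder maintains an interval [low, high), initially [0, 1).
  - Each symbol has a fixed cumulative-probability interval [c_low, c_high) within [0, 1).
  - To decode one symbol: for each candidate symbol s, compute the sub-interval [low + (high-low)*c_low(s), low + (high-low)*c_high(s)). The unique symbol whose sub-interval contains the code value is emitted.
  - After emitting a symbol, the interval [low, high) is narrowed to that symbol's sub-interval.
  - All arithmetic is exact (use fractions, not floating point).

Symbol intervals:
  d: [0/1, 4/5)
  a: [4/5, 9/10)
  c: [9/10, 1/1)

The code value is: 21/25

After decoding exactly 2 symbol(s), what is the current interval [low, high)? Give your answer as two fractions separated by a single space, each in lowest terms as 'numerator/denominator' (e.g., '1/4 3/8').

Step 1: interval [0/1, 1/1), width = 1/1 - 0/1 = 1/1
  'd': [0/1 + 1/1*0/1, 0/1 + 1/1*4/5) = [0/1, 4/5)
  'a': [0/1 + 1/1*4/5, 0/1 + 1/1*9/10) = [4/5, 9/10) <- contains code 21/25
  'c': [0/1 + 1/1*9/10, 0/1 + 1/1*1/1) = [9/10, 1/1)
  emit 'a', narrow to [4/5, 9/10)
Step 2: interval [4/5, 9/10), width = 9/10 - 4/5 = 1/10
  'd': [4/5 + 1/10*0/1, 4/5 + 1/10*4/5) = [4/5, 22/25) <- contains code 21/25
  'a': [4/5 + 1/10*4/5, 4/5 + 1/10*9/10) = [22/25, 89/100)
  'c': [4/5 + 1/10*9/10, 4/5 + 1/10*1/1) = [89/100, 9/10)
  emit 'd', narrow to [4/5, 22/25)

Answer: 4/5 22/25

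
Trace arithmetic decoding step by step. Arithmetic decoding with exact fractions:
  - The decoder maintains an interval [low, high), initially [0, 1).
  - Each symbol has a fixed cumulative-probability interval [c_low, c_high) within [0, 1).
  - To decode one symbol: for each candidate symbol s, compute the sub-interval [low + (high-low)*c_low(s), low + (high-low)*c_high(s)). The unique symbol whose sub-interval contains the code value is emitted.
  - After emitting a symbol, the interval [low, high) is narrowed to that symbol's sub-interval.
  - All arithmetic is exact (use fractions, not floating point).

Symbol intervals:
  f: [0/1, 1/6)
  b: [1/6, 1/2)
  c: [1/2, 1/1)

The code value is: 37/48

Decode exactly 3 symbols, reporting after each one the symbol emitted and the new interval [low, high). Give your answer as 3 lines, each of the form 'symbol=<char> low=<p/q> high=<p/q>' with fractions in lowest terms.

Answer: symbol=c low=1/2 high=1/1
symbol=c low=3/4 high=1/1
symbol=f low=3/4 high=19/24

Derivation:
Step 1: interval [0/1, 1/1), width = 1/1 - 0/1 = 1/1
  'f': [0/1 + 1/1*0/1, 0/1 + 1/1*1/6) = [0/1, 1/6)
  'b': [0/1 + 1/1*1/6, 0/1 + 1/1*1/2) = [1/6, 1/2)
  'c': [0/1 + 1/1*1/2, 0/1 + 1/1*1/1) = [1/2, 1/1) <- contains code 37/48
  emit 'c', narrow to [1/2, 1/1)
Step 2: interval [1/2, 1/1), width = 1/1 - 1/2 = 1/2
  'f': [1/2 + 1/2*0/1, 1/2 + 1/2*1/6) = [1/2, 7/12)
  'b': [1/2 + 1/2*1/6, 1/2 + 1/2*1/2) = [7/12, 3/4)
  'c': [1/2 + 1/2*1/2, 1/2 + 1/2*1/1) = [3/4, 1/1) <- contains code 37/48
  emit 'c', narrow to [3/4, 1/1)
Step 3: interval [3/4, 1/1), width = 1/1 - 3/4 = 1/4
  'f': [3/4 + 1/4*0/1, 3/4 + 1/4*1/6) = [3/4, 19/24) <- contains code 37/48
  'b': [3/4 + 1/4*1/6, 3/4 + 1/4*1/2) = [19/24, 7/8)
  'c': [3/4 + 1/4*1/2, 3/4 + 1/4*1/1) = [7/8, 1/1)
  emit 'f', narrow to [3/4, 19/24)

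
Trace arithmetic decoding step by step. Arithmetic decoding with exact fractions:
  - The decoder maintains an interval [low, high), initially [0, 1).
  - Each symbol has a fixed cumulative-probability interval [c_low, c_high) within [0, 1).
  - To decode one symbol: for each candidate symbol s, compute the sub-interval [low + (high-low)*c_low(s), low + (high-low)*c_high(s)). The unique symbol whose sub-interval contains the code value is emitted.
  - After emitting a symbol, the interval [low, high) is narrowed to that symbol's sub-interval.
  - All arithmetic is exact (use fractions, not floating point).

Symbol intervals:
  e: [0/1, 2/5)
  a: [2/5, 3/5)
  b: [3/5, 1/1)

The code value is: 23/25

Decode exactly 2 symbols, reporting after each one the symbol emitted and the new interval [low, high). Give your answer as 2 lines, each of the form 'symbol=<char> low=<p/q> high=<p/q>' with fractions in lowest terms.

Answer: symbol=b low=3/5 high=1/1
symbol=b low=21/25 high=1/1

Derivation:
Step 1: interval [0/1, 1/1), width = 1/1 - 0/1 = 1/1
  'e': [0/1 + 1/1*0/1, 0/1 + 1/1*2/5) = [0/1, 2/5)
  'a': [0/1 + 1/1*2/5, 0/1 + 1/1*3/5) = [2/5, 3/5)
  'b': [0/1 + 1/1*3/5, 0/1 + 1/1*1/1) = [3/5, 1/1) <- contains code 23/25
  emit 'b', narrow to [3/5, 1/1)
Step 2: interval [3/5, 1/1), width = 1/1 - 3/5 = 2/5
  'e': [3/5 + 2/5*0/1, 3/5 + 2/5*2/5) = [3/5, 19/25)
  'a': [3/5 + 2/5*2/5, 3/5 + 2/5*3/5) = [19/25, 21/25)
  'b': [3/5 + 2/5*3/5, 3/5 + 2/5*1/1) = [21/25, 1/1) <- contains code 23/25
  emit 'b', narrow to [21/25, 1/1)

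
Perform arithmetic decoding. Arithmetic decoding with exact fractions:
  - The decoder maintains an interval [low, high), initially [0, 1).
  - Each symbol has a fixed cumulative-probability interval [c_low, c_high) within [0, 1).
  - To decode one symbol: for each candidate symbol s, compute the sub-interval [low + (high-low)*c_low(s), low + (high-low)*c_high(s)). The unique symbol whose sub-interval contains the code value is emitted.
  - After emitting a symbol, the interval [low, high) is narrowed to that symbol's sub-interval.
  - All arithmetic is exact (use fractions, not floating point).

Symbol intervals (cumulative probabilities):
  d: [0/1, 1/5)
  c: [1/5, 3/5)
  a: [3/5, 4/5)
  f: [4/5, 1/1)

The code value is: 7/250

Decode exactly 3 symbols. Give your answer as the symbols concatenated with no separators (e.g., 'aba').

Answer: dda

Derivation:
Step 1: interval [0/1, 1/1), width = 1/1 - 0/1 = 1/1
  'd': [0/1 + 1/1*0/1, 0/1 + 1/1*1/5) = [0/1, 1/5) <- contains code 7/250
  'c': [0/1 + 1/1*1/5, 0/1 + 1/1*3/5) = [1/5, 3/5)
  'a': [0/1 + 1/1*3/5, 0/1 + 1/1*4/5) = [3/5, 4/5)
  'f': [0/1 + 1/1*4/5, 0/1 + 1/1*1/1) = [4/5, 1/1)
  emit 'd', narrow to [0/1, 1/5)
Step 2: interval [0/1, 1/5), width = 1/5 - 0/1 = 1/5
  'd': [0/1 + 1/5*0/1, 0/1 + 1/5*1/5) = [0/1, 1/25) <- contains code 7/250
  'c': [0/1 + 1/5*1/5, 0/1 + 1/5*3/5) = [1/25, 3/25)
  'a': [0/1 + 1/5*3/5, 0/1 + 1/5*4/5) = [3/25, 4/25)
  'f': [0/1 + 1/5*4/5, 0/1 + 1/5*1/1) = [4/25, 1/5)
  emit 'd', narrow to [0/1, 1/25)
Step 3: interval [0/1, 1/25), width = 1/25 - 0/1 = 1/25
  'd': [0/1 + 1/25*0/1, 0/1 + 1/25*1/5) = [0/1, 1/125)
  'c': [0/1 + 1/25*1/5, 0/1 + 1/25*3/5) = [1/125, 3/125)
  'a': [0/1 + 1/25*3/5, 0/1 + 1/25*4/5) = [3/125, 4/125) <- contains code 7/250
  'f': [0/1 + 1/25*4/5, 0/1 + 1/25*1/1) = [4/125, 1/25)
  emit 'a', narrow to [3/125, 4/125)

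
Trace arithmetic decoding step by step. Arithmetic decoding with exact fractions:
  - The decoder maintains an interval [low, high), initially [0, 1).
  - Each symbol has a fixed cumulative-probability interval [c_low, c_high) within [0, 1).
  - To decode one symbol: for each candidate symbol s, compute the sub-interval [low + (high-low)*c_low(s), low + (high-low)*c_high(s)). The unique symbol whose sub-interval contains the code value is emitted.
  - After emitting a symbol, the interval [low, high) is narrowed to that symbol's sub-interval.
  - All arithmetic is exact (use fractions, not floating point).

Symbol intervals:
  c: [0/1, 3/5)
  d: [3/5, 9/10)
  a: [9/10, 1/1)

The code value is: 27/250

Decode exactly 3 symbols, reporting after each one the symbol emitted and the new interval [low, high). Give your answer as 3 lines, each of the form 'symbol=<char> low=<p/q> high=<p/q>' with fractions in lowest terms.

Step 1: interval [0/1, 1/1), width = 1/1 - 0/1 = 1/1
  'c': [0/1 + 1/1*0/1, 0/1 + 1/1*3/5) = [0/1, 3/5) <- contains code 27/250
  'd': [0/1 + 1/1*3/5, 0/1 + 1/1*9/10) = [3/5, 9/10)
  'a': [0/1 + 1/1*9/10, 0/1 + 1/1*1/1) = [9/10, 1/1)
  emit 'c', narrow to [0/1, 3/5)
Step 2: interval [0/1, 3/5), width = 3/5 - 0/1 = 3/5
  'c': [0/1 + 3/5*0/1, 0/1 + 3/5*3/5) = [0/1, 9/25) <- contains code 27/250
  'd': [0/1 + 3/5*3/5, 0/1 + 3/5*9/10) = [9/25, 27/50)
  'a': [0/1 + 3/5*9/10, 0/1 + 3/5*1/1) = [27/50, 3/5)
  emit 'c', narrow to [0/1, 9/25)
Step 3: interval [0/1, 9/25), width = 9/25 - 0/1 = 9/25
  'c': [0/1 + 9/25*0/1, 0/1 + 9/25*3/5) = [0/1, 27/125) <- contains code 27/250
  'd': [0/1 + 9/25*3/5, 0/1 + 9/25*9/10) = [27/125, 81/250)
  'a': [0/1 + 9/25*9/10, 0/1 + 9/25*1/1) = [81/250, 9/25)
  emit 'c', narrow to [0/1, 27/125)

Answer: symbol=c low=0/1 high=3/5
symbol=c low=0/1 high=9/25
symbol=c low=0/1 high=27/125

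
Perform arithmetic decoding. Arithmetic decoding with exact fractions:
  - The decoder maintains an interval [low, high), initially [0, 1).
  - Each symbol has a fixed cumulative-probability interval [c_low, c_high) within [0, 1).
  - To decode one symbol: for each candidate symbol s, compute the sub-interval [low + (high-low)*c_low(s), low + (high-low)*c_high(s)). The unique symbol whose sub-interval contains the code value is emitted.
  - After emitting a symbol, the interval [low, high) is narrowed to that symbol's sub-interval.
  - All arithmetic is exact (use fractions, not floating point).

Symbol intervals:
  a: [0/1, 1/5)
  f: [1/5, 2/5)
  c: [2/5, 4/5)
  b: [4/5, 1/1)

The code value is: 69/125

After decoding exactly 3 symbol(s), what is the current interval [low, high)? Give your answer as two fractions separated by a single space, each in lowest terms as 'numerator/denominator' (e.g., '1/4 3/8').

Answer: 68/125 14/25

Derivation:
Step 1: interval [0/1, 1/1), width = 1/1 - 0/1 = 1/1
  'a': [0/1 + 1/1*0/1, 0/1 + 1/1*1/5) = [0/1, 1/5)
  'f': [0/1 + 1/1*1/5, 0/1 + 1/1*2/5) = [1/5, 2/5)
  'c': [0/1 + 1/1*2/5, 0/1 + 1/1*4/5) = [2/5, 4/5) <- contains code 69/125
  'b': [0/1 + 1/1*4/5, 0/1 + 1/1*1/1) = [4/5, 1/1)
  emit 'c', narrow to [2/5, 4/5)
Step 2: interval [2/5, 4/5), width = 4/5 - 2/5 = 2/5
  'a': [2/5 + 2/5*0/1, 2/5 + 2/5*1/5) = [2/5, 12/25)
  'f': [2/5 + 2/5*1/5, 2/5 + 2/5*2/5) = [12/25, 14/25) <- contains code 69/125
  'c': [2/5 + 2/5*2/5, 2/5 + 2/5*4/5) = [14/25, 18/25)
  'b': [2/5 + 2/5*4/5, 2/5 + 2/5*1/1) = [18/25, 4/5)
  emit 'f', narrow to [12/25, 14/25)
Step 3: interval [12/25, 14/25), width = 14/25 - 12/25 = 2/25
  'a': [12/25 + 2/25*0/1, 12/25 + 2/25*1/5) = [12/25, 62/125)
  'f': [12/25 + 2/25*1/5, 12/25 + 2/25*2/5) = [62/125, 64/125)
  'c': [12/25 + 2/25*2/5, 12/25 + 2/25*4/5) = [64/125, 68/125)
  'b': [12/25 + 2/25*4/5, 12/25 + 2/25*1/1) = [68/125, 14/25) <- contains code 69/125
  emit 'b', narrow to [68/125, 14/25)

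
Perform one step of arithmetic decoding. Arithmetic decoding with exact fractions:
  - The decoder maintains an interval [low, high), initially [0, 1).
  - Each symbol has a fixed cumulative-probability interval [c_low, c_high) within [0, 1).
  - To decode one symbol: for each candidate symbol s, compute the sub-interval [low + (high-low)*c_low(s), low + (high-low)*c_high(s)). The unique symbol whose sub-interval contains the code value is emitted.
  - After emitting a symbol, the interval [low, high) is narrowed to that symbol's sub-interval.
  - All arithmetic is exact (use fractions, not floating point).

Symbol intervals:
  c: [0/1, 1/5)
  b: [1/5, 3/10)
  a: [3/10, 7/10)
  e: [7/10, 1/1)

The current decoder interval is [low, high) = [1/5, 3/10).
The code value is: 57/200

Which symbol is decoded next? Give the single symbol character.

Answer: e

Derivation:
Interval width = high − low = 3/10 − 1/5 = 1/10
Scaled code = (code − low) / width = (57/200 − 1/5) / 1/10 = 17/20
  c: [0/1, 1/5) 
  b: [1/5, 3/10) 
  a: [3/10, 7/10) 
  e: [7/10, 1/1) ← scaled code falls here ✓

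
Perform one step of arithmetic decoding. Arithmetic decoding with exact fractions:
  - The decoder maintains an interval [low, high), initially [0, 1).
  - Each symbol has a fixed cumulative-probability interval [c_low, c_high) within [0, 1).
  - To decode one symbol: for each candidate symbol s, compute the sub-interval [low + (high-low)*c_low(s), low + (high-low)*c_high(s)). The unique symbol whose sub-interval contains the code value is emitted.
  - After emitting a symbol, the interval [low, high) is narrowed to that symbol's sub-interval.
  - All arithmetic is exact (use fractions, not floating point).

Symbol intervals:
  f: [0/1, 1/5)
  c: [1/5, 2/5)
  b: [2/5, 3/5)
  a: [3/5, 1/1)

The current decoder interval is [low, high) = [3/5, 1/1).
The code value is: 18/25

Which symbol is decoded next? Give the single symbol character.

Interval width = high − low = 1/1 − 3/5 = 2/5
Scaled code = (code − low) / width = (18/25 − 3/5) / 2/5 = 3/10
  f: [0/1, 1/5) 
  c: [1/5, 2/5) ← scaled code falls here ✓
  b: [2/5, 3/5) 
  a: [3/5, 1/1) 

Answer: c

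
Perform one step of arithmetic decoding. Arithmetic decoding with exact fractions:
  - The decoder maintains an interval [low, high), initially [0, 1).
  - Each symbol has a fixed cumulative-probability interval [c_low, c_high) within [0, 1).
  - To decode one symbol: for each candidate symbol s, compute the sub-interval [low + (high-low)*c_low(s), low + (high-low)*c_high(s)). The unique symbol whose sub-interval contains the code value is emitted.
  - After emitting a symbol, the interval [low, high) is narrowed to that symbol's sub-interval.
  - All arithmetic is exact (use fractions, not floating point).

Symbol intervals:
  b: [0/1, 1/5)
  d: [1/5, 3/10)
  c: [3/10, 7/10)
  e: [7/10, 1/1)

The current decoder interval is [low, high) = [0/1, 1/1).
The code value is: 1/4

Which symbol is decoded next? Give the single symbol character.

Interval width = high − low = 1/1 − 0/1 = 1/1
Scaled code = (code − low) / width = (1/4 − 0/1) / 1/1 = 1/4
  b: [0/1, 1/5) 
  d: [1/5, 3/10) ← scaled code falls here ✓
  c: [3/10, 7/10) 
  e: [7/10, 1/1) 

Answer: d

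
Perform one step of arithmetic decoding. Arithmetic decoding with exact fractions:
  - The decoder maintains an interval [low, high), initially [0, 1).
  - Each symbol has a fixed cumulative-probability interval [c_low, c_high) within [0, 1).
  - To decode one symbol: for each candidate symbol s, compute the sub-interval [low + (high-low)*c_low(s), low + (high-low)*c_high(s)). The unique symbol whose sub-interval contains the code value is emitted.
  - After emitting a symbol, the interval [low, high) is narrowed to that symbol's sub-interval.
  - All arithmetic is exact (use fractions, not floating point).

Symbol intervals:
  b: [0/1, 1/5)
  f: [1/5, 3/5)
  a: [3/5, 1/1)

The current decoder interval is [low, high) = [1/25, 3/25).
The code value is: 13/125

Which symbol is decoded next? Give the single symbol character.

Interval width = high − low = 3/25 − 1/25 = 2/25
Scaled code = (code − low) / width = (13/125 − 1/25) / 2/25 = 4/5
  b: [0/1, 1/5) 
  f: [1/5, 3/5) 
  a: [3/5, 1/1) ← scaled code falls here ✓

Answer: a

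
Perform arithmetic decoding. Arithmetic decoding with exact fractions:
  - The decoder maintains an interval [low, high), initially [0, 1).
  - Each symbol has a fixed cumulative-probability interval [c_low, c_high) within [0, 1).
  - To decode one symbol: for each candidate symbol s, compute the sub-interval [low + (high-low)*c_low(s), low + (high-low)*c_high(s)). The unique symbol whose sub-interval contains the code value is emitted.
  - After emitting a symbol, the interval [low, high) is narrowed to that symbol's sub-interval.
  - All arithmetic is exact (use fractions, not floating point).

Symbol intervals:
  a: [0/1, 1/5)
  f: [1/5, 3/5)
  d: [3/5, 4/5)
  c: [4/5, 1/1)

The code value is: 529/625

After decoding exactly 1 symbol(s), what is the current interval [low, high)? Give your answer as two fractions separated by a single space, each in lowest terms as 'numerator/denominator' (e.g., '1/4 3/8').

Answer: 4/5 1/1

Derivation:
Step 1: interval [0/1, 1/1), width = 1/1 - 0/1 = 1/1
  'a': [0/1 + 1/1*0/1, 0/1 + 1/1*1/5) = [0/1, 1/5)
  'f': [0/1 + 1/1*1/5, 0/1 + 1/1*3/5) = [1/5, 3/5)
  'd': [0/1 + 1/1*3/5, 0/1 + 1/1*4/5) = [3/5, 4/5)
  'c': [0/1 + 1/1*4/5, 0/1 + 1/1*1/1) = [4/5, 1/1) <- contains code 529/625
  emit 'c', narrow to [4/5, 1/1)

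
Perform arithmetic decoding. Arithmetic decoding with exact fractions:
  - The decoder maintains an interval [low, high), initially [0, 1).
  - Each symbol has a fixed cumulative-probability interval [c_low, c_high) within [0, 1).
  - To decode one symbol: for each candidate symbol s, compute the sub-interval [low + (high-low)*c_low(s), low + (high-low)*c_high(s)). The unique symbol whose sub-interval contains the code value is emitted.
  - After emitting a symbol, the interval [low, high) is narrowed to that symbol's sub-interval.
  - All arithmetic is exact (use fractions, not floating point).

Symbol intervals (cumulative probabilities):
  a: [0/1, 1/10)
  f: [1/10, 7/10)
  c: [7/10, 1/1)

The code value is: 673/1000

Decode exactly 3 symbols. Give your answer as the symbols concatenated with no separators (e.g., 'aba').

Answer: fcc

Derivation:
Step 1: interval [0/1, 1/1), width = 1/1 - 0/1 = 1/1
  'a': [0/1 + 1/1*0/1, 0/1 + 1/1*1/10) = [0/1, 1/10)
  'f': [0/1 + 1/1*1/10, 0/1 + 1/1*7/10) = [1/10, 7/10) <- contains code 673/1000
  'c': [0/1 + 1/1*7/10, 0/1 + 1/1*1/1) = [7/10, 1/1)
  emit 'f', narrow to [1/10, 7/10)
Step 2: interval [1/10, 7/10), width = 7/10 - 1/10 = 3/5
  'a': [1/10 + 3/5*0/1, 1/10 + 3/5*1/10) = [1/10, 4/25)
  'f': [1/10 + 3/5*1/10, 1/10 + 3/5*7/10) = [4/25, 13/25)
  'c': [1/10 + 3/5*7/10, 1/10 + 3/5*1/1) = [13/25, 7/10) <- contains code 673/1000
  emit 'c', narrow to [13/25, 7/10)
Step 3: interval [13/25, 7/10), width = 7/10 - 13/25 = 9/50
  'a': [13/25 + 9/50*0/1, 13/25 + 9/50*1/10) = [13/25, 269/500)
  'f': [13/25 + 9/50*1/10, 13/25 + 9/50*7/10) = [269/500, 323/500)
  'c': [13/25 + 9/50*7/10, 13/25 + 9/50*1/1) = [323/500, 7/10) <- contains code 673/1000
  emit 'c', narrow to [323/500, 7/10)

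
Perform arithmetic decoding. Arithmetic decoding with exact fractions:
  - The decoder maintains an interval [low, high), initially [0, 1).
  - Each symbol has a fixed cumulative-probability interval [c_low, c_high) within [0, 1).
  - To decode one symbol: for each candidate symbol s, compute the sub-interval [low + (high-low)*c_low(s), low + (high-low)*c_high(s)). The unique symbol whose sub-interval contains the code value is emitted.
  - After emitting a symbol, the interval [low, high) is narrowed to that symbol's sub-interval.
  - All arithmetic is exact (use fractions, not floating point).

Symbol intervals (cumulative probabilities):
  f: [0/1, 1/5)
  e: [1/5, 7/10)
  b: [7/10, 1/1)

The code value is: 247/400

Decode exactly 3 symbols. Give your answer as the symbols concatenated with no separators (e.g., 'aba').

Step 1: interval [0/1, 1/1), width = 1/1 - 0/1 = 1/1
  'f': [0/1 + 1/1*0/1, 0/1 + 1/1*1/5) = [0/1, 1/5)
  'e': [0/1 + 1/1*1/5, 0/1 + 1/1*7/10) = [1/5, 7/10) <- contains code 247/400
  'b': [0/1 + 1/1*7/10, 0/1 + 1/1*1/1) = [7/10, 1/1)
  emit 'e', narrow to [1/5, 7/10)
Step 2: interval [1/5, 7/10), width = 7/10 - 1/5 = 1/2
  'f': [1/5 + 1/2*0/1, 1/5 + 1/2*1/5) = [1/5, 3/10)
  'e': [1/5 + 1/2*1/5, 1/5 + 1/2*7/10) = [3/10, 11/20)
  'b': [1/5 + 1/2*7/10, 1/5 + 1/2*1/1) = [11/20, 7/10) <- contains code 247/400
  emit 'b', narrow to [11/20, 7/10)
Step 3: interval [11/20, 7/10), width = 7/10 - 11/20 = 3/20
  'f': [11/20 + 3/20*0/1, 11/20 + 3/20*1/5) = [11/20, 29/50)
  'e': [11/20 + 3/20*1/5, 11/20 + 3/20*7/10) = [29/50, 131/200) <- contains code 247/400
  'b': [11/20 + 3/20*7/10, 11/20 + 3/20*1/1) = [131/200, 7/10)
  emit 'e', narrow to [29/50, 131/200)

Answer: ebe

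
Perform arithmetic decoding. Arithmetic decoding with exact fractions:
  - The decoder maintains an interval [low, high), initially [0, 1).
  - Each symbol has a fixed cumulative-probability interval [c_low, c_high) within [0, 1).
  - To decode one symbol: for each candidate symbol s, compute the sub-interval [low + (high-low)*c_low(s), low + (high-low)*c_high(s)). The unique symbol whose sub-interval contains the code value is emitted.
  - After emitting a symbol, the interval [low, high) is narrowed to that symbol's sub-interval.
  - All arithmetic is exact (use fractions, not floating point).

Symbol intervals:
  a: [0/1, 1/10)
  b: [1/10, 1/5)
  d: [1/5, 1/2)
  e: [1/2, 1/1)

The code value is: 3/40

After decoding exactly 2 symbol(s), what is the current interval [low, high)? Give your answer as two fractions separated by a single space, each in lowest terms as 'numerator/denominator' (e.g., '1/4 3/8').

Answer: 1/20 1/10

Derivation:
Step 1: interval [0/1, 1/1), width = 1/1 - 0/1 = 1/1
  'a': [0/1 + 1/1*0/1, 0/1 + 1/1*1/10) = [0/1, 1/10) <- contains code 3/40
  'b': [0/1 + 1/1*1/10, 0/1 + 1/1*1/5) = [1/10, 1/5)
  'd': [0/1 + 1/1*1/5, 0/1 + 1/1*1/2) = [1/5, 1/2)
  'e': [0/1 + 1/1*1/2, 0/1 + 1/1*1/1) = [1/2, 1/1)
  emit 'a', narrow to [0/1, 1/10)
Step 2: interval [0/1, 1/10), width = 1/10 - 0/1 = 1/10
  'a': [0/1 + 1/10*0/1, 0/1 + 1/10*1/10) = [0/1, 1/100)
  'b': [0/1 + 1/10*1/10, 0/1 + 1/10*1/5) = [1/100, 1/50)
  'd': [0/1 + 1/10*1/5, 0/1 + 1/10*1/2) = [1/50, 1/20)
  'e': [0/1 + 1/10*1/2, 0/1 + 1/10*1/1) = [1/20, 1/10) <- contains code 3/40
  emit 'e', narrow to [1/20, 1/10)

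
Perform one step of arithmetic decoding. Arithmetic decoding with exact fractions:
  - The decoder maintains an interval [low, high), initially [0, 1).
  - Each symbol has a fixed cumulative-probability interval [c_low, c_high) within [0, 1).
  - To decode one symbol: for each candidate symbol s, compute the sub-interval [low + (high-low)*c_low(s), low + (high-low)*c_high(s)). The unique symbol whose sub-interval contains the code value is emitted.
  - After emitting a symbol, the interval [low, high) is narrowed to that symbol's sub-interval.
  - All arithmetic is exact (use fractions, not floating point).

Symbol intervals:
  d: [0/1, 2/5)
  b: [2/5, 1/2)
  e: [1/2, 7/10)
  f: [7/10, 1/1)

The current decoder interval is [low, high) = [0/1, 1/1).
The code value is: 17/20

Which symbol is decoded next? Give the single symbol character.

Answer: f

Derivation:
Interval width = high − low = 1/1 − 0/1 = 1/1
Scaled code = (code − low) / width = (17/20 − 0/1) / 1/1 = 17/20
  d: [0/1, 2/5) 
  b: [2/5, 1/2) 
  e: [1/2, 7/10) 
  f: [7/10, 1/1) ← scaled code falls here ✓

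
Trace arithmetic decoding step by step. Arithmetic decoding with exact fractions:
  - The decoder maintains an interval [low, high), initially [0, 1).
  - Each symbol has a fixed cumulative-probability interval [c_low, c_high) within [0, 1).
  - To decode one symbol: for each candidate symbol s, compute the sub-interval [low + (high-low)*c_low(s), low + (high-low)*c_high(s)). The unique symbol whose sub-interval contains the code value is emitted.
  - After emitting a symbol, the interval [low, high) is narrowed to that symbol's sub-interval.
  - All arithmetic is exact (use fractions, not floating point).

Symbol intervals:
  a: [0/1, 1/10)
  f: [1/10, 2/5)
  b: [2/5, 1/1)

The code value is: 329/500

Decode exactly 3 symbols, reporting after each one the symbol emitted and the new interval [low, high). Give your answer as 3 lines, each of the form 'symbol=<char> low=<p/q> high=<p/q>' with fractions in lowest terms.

Step 1: interval [0/1, 1/1), width = 1/1 - 0/1 = 1/1
  'a': [0/1 + 1/1*0/1, 0/1 + 1/1*1/10) = [0/1, 1/10)
  'f': [0/1 + 1/1*1/10, 0/1 + 1/1*2/5) = [1/10, 2/5)
  'b': [0/1 + 1/1*2/5, 0/1 + 1/1*1/1) = [2/5, 1/1) <- contains code 329/500
  emit 'b', narrow to [2/5, 1/1)
Step 2: interval [2/5, 1/1), width = 1/1 - 2/5 = 3/5
  'a': [2/5 + 3/5*0/1, 2/5 + 3/5*1/10) = [2/5, 23/50)
  'f': [2/5 + 3/5*1/10, 2/5 + 3/5*2/5) = [23/50, 16/25)
  'b': [2/5 + 3/5*2/5, 2/5 + 3/5*1/1) = [16/25, 1/1) <- contains code 329/500
  emit 'b', narrow to [16/25, 1/1)
Step 3: interval [16/25, 1/1), width = 1/1 - 16/25 = 9/25
  'a': [16/25 + 9/25*0/1, 16/25 + 9/25*1/10) = [16/25, 169/250) <- contains code 329/500
  'f': [16/25 + 9/25*1/10, 16/25 + 9/25*2/5) = [169/250, 98/125)
  'b': [16/25 + 9/25*2/5, 16/25 + 9/25*1/1) = [98/125, 1/1)
  emit 'a', narrow to [16/25, 169/250)

Answer: symbol=b low=2/5 high=1/1
symbol=b low=16/25 high=1/1
symbol=a low=16/25 high=169/250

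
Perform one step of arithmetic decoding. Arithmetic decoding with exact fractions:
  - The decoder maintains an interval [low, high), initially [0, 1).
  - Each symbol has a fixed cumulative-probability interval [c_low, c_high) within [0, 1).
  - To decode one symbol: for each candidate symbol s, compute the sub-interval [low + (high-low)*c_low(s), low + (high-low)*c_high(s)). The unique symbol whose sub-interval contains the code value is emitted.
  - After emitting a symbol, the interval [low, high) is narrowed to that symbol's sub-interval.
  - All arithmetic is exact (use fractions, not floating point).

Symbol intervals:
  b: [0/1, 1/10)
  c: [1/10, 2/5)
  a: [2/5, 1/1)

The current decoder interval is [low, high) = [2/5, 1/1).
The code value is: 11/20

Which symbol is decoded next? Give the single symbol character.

Interval width = high − low = 1/1 − 2/5 = 3/5
Scaled code = (code − low) / width = (11/20 − 2/5) / 3/5 = 1/4
  b: [0/1, 1/10) 
  c: [1/10, 2/5) ← scaled code falls here ✓
  a: [2/5, 1/1) 

Answer: c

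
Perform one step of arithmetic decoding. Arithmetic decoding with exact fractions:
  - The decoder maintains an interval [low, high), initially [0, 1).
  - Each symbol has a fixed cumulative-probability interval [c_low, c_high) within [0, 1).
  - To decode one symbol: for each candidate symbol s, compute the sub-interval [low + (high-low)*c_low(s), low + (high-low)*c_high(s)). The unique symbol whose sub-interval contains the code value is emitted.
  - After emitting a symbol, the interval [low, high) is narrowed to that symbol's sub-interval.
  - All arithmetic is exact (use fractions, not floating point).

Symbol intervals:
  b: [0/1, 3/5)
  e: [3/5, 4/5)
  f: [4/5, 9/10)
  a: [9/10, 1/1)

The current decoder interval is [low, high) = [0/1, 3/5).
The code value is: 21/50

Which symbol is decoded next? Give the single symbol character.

Answer: e

Derivation:
Interval width = high − low = 3/5 − 0/1 = 3/5
Scaled code = (code − low) / width = (21/50 − 0/1) / 3/5 = 7/10
  b: [0/1, 3/5) 
  e: [3/5, 4/5) ← scaled code falls here ✓
  f: [4/5, 9/10) 
  a: [9/10, 1/1) 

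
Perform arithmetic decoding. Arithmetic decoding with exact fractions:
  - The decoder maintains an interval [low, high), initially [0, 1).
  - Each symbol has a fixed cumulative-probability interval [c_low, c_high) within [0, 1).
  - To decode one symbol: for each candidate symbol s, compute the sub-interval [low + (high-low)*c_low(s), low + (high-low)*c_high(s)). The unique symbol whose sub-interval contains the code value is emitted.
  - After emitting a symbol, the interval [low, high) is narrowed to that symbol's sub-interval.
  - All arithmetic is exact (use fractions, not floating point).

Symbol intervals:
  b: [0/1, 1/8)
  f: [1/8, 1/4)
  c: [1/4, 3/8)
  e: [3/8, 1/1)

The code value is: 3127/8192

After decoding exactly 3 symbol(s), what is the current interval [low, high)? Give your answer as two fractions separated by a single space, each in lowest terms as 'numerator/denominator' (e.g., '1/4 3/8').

Step 1: interval [0/1, 1/1), width = 1/1 - 0/1 = 1/1
  'b': [0/1 + 1/1*0/1, 0/1 + 1/1*1/8) = [0/1, 1/8)
  'f': [0/1 + 1/1*1/8, 0/1 + 1/1*1/4) = [1/8, 1/4)
  'c': [0/1 + 1/1*1/4, 0/1 + 1/1*3/8) = [1/4, 3/8)
  'e': [0/1 + 1/1*3/8, 0/1 + 1/1*1/1) = [3/8, 1/1) <- contains code 3127/8192
  emit 'e', narrow to [3/8, 1/1)
Step 2: interval [3/8, 1/1), width = 1/1 - 3/8 = 5/8
  'b': [3/8 + 5/8*0/1, 3/8 + 5/8*1/8) = [3/8, 29/64) <- contains code 3127/8192
  'f': [3/8 + 5/8*1/8, 3/8 + 5/8*1/4) = [29/64, 17/32)
  'c': [3/8 + 5/8*1/4, 3/8 + 5/8*3/8) = [17/32, 39/64)
  'e': [3/8 + 5/8*3/8, 3/8 + 5/8*1/1) = [39/64, 1/1)
  emit 'b', narrow to [3/8, 29/64)
Step 3: interval [3/8, 29/64), width = 29/64 - 3/8 = 5/64
  'b': [3/8 + 5/64*0/1, 3/8 + 5/64*1/8) = [3/8, 197/512) <- contains code 3127/8192
  'f': [3/8 + 5/64*1/8, 3/8 + 5/64*1/4) = [197/512, 101/256)
  'c': [3/8 + 5/64*1/4, 3/8 + 5/64*3/8) = [101/256, 207/512)
  'e': [3/8 + 5/64*3/8, 3/8 + 5/64*1/1) = [207/512, 29/64)
  emit 'b', narrow to [3/8, 197/512)

Answer: 3/8 197/512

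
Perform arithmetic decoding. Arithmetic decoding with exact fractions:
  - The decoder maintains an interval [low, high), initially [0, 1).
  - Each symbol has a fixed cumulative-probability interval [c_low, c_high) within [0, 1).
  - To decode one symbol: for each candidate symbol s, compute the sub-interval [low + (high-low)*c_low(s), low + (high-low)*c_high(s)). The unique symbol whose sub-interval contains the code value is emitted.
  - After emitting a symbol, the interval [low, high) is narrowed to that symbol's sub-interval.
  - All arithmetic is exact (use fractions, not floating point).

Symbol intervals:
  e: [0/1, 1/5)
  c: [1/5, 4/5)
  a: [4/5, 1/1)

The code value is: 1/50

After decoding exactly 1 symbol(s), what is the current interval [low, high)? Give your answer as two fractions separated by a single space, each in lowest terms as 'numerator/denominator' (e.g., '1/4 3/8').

Step 1: interval [0/1, 1/1), width = 1/1 - 0/1 = 1/1
  'e': [0/1 + 1/1*0/1, 0/1 + 1/1*1/5) = [0/1, 1/5) <- contains code 1/50
  'c': [0/1 + 1/1*1/5, 0/1 + 1/1*4/5) = [1/5, 4/5)
  'a': [0/1 + 1/1*4/5, 0/1 + 1/1*1/1) = [4/5, 1/1)
  emit 'e', narrow to [0/1, 1/5)

Answer: 0/1 1/5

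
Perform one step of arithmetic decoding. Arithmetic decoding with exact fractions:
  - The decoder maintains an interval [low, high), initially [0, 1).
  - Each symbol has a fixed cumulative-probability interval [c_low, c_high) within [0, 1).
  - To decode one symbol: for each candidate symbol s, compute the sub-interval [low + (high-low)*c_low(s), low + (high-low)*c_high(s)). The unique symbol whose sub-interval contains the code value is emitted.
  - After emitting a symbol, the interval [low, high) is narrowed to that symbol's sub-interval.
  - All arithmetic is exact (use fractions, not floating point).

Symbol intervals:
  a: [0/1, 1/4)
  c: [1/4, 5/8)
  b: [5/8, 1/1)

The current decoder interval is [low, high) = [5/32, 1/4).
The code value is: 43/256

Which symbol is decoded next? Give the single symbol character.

Interval width = high − low = 1/4 − 5/32 = 3/32
Scaled code = (code − low) / width = (43/256 − 5/32) / 3/32 = 1/8
  a: [0/1, 1/4) ← scaled code falls here ✓
  c: [1/4, 5/8) 
  b: [5/8, 1/1) 

Answer: a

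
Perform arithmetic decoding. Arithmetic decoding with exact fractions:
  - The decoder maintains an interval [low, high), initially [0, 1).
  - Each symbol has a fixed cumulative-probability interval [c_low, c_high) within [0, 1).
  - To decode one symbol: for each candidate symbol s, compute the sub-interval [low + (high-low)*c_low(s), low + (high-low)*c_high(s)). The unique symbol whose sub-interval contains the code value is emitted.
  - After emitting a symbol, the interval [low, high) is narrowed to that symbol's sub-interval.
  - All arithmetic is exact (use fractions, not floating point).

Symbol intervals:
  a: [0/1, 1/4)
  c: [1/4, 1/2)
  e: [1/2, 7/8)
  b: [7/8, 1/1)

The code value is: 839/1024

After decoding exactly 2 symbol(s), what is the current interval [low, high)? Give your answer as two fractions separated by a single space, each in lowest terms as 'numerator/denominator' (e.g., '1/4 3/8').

Answer: 11/16 53/64

Derivation:
Step 1: interval [0/1, 1/1), width = 1/1 - 0/1 = 1/1
  'a': [0/1 + 1/1*0/1, 0/1 + 1/1*1/4) = [0/1, 1/4)
  'c': [0/1 + 1/1*1/4, 0/1 + 1/1*1/2) = [1/4, 1/2)
  'e': [0/1 + 1/1*1/2, 0/1 + 1/1*7/8) = [1/2, 7/8) <- contains code 839/1024
  'b': [0/1 + 1/1*7/8, 0/1 + 1/1*1/1) = [7/8, 1/1)
  emit 'e', narrow to [1/2, 7/8)
Step 2: interval [1/2, 7/8), width = 7/8 - 1/2 = 3/8
  'a': [1/2 + 3/8*0/1, 1/2 + 3/8*1/4) = [1/2, 19/32)
  'c': [1/2 + 3/8*1/4, 1/2 + 3/8*1/2) = [19/32, 11/16)
  'e': [1/2 + 3/8*1/2, 1/2 + 3/8*7/8) = [11/16, 53/64) <- contains code 839/1024
  'b': [1/2 + 3/8*7/8, 1/2 + 3/8*1/1) = [53/64, 7/8)
  emit 'e', narrow to [11/16, 53/64)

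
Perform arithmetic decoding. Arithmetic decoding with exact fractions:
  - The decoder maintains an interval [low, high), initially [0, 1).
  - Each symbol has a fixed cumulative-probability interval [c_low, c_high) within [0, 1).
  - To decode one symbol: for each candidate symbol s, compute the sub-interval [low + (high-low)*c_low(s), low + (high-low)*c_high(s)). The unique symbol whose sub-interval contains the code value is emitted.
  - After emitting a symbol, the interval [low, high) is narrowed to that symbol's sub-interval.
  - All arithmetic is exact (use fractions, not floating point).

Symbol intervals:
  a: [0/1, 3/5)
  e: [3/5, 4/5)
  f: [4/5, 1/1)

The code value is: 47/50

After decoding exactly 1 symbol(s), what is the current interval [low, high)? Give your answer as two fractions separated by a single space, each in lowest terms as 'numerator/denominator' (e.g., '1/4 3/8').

Answer: 4/5 1/1

Derivation:
Step 1: interval [0/1, 1/1), width = 1/1 - 0/1 = 1/1
  'a': [0/1 + 1/1*0/1, 0/1 + 1/1*3/5) = [0/1, 3/5)
  'e': [0/1 + 1/1*3/5, 0/1 + 1/1*4/5) = [3/5, 4/5)
  'f': [0/1 + 1/1*4/5, 0/1 + 1/1*1/1) = [4/5, 1/1) <- contains code 47/50
  emit 'f', narrow to [4/5, 1/1)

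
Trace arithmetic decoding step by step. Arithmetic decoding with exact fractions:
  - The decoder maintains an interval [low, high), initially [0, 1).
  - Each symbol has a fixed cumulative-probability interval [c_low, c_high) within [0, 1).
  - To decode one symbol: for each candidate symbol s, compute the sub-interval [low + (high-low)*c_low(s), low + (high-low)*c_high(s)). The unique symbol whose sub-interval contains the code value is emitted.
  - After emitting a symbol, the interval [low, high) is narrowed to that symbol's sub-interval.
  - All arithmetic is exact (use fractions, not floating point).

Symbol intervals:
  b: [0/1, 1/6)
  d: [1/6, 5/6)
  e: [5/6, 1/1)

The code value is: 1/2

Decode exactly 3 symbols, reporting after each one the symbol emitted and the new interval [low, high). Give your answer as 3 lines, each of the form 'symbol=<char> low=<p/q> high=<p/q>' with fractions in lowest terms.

Step 1: interval [0/1, 1/1), width = 1/1 - 0/1 = 1/1
  'b': [0/1 + 1/1*0/1, 0/1 + 1/1*1/6) = [0/1, 1/6)
  'd': [0/1 + 1/1*1/6, 0/1 + 1/1*5/6) = [1/6, 5/6) <- contains code 1/2
  'e': [0/1 + 1/1*5/6, 0/1 + 1/1*1/1) = [5/6, 1/1)
  emit 'd', narrow to [1/6, 5/6)
Step 2: interval [1/6, 5/6), width = 5/6 - 1/6 = 2/3
  'b': [1/6 + 2/3*0/1, 1/6 + 2/3*1/6) = [1/6, 5/18)
  'd': [1/6 + 2/3*1/6, 1/6 + 2/3*5/6) = [5/18, 13/18) <- contains code 1/2
  'e': [1/6 + 2/3*5/6, 1/6 + 2/3*1/1) = [13/18, 5/6)
  emit 'd', narrow to [5/18, 13/18)
Step 3: interval [5/18, 13/18), width = 13/18 - 5/18 = 4/9
  'b': [5/18 + 4/9*0/1, 5/18 + 4/9*1/6) = [5/18, 19/54)
  'd': [5/18 + 4/9*1/6, 5/18 + 4/9*5/6) = [19/54, 35/54) <- contains code 1/2
  'e': [5/18 + 4/9*5/6, 5/18 + 4/9*1/1) = [35/54, 13/18)
  emit 'd', narrow to [19/54, 35/54)

Answer: symbol=d low=1/6 high=5/6
symbol=d low=5/18 high=13/18
symbol=d low=19/54 high=35/54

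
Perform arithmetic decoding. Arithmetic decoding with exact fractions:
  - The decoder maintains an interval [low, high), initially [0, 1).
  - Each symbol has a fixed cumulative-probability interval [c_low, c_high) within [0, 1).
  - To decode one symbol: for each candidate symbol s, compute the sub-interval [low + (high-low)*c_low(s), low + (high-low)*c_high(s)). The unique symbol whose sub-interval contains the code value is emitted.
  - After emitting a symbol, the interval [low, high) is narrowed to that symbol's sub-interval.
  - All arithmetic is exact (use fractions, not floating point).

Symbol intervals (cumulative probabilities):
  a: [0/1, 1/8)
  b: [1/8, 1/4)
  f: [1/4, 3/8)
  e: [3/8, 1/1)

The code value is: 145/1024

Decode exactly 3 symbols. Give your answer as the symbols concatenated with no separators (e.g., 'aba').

Step 1: interval [0/1, 1/1), width = 1/1 - 0/1 = 1/1
  'a': [0/1 + 1/1*0/1, 0/1 + 1/1*1/8) = [0/1, 1/8)
  'b': [0/1 + 1/1*1/8, 0/1 + 1/1*1/4) = [1/8, 1/4) <- contains code 145/1024
  'f': [0/1 + 1/1*1/4, 0/1 + 1/1*3/8) = [1/4, 3/8)
  'e': [0/1 + 1/1*3/8, 0/1 + 1/1*1/1) = [3/8, 1/1)
  emit 'b', narrow to [1/8, 1/4)
Step 2: interval [1/8, 1/4), width = 1/4 - 1/8 = 1/8
  'a': [1/8 + 1/8*0/1, 1/8 + 1/8*1/8) = [1/8, 9/64)
  'b': [1/8 + 1/8*1/8, 1/8 + 1/8*1/4) = [9/64, 5/32) <- contains code 145/1024
  'f': [1/8 + 1/8*1/4, 1/8 + 1/8*3/8) = [5/32, 11/64)
  'e': [1/8 + 1/8*3/8, 1/8 + 1/8*1/1) = [11/64, 1/4)
  emit 'b', narrow to [9/64, 5/32)
Step 3: interval [9/64, 5/32), width = 5/32 - 9/64 = 1/64
  'a': [9/64 + 1/64*0/1, 9/64 + 1/64*1/8) = [9/64, 73/512) <- contains code 145/1024
  'b': [9/64 + 1/64*1/8, 9/64 + 1/64*1/4) = [73/512, 37/256)
  'f': [9/64 + 1/64*1/4, 9/64 + 1/64*3/8) = [37/256, 75/512)
  'e': [9/64 + 1/64*3/8, 9/64 + 1/64*1/1) = [75/512, 5/32)
  emit 'a', narrow to [9/64, 73/512)

Answer: bba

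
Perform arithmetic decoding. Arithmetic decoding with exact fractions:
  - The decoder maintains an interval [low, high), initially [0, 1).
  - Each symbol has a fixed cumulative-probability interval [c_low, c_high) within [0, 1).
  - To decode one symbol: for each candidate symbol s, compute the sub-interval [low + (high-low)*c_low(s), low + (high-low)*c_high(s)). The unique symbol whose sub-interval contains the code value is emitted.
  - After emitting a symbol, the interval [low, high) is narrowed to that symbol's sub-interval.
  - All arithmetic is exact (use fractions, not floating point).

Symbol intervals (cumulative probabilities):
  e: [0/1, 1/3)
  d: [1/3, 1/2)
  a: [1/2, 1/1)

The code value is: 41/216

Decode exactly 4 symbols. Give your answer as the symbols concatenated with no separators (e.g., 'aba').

Step 1: interval [0/1, 1/1), width = 1/1 - 0/1 = 1/1
  'e': [0/1 + 1/1*0/1, 0/1 + 1/1*1/3) = [0/1, 1/3) <- contains code 41/216
  'd': [0/1 + 1/1*1/3, 0/1 + 1/1*1/2) = [1/3, 1/2)
  'a': [0/1 + 1/1*1/2, 0/1 + 1/1*1/1) = [1/2, 1/1)
  emit 'e', narrow to [0/1, 1/3)
Step 2: interval [0/1, 1/3), width = 1/3 - 0/1 = 1/3
  'e': [0/1 + 1/3*0/1, 0/1 + 1/3*1/3) = [0/1, 1/9)
  'd': [0/1 + 1/3*1/3, 0/1 + 1/3*1/2) = [1/9, 1/6)
  'a': [0/1 + 1/3*1/2, 0/1 + 1/3*1/1) = [1/6, 1/3) <- contains code 41/216
  emit 'a', narrow to [1/6, 1/3)
Step 3: interval [1/6, 1/3), width = 1/3 - 1/6 = 1/6
  'e': [1/6 + 1/6*0/1, 1/6 + 1/6*1/3) = [1/6, 2/9) <- contains code 41/216
  'd': [1/6 + 1/6*1/3, 1/6 + 1/6*1/2) = [2/9, 1/4)
  'a': [1/6 + 1/6*1/2, 1/6 + 1/6*1/1) = [1/4, 1/3)
  emit 'e', narrow to [1/6, 2/9)
Step 4: interval [1/6, 2/9), width = 2/9 - 1/6 = 1/18
  'e': [1/6 + 1/18*0/1, 1/6 + 1/18*1/3) = [1/6, 5/27)
  'd': [1/6 + 1/18*1/3, 1/6 + 1/18*1/2) = [5/27, 7/36) <- contains code 41/216
  'a': [1/6 + 1/18*1/2, 1/6 + 1/18*1/1) = [7/36, 2/9)
  emit 'd', narrow to [5/27, 7/36)

Answer: eaed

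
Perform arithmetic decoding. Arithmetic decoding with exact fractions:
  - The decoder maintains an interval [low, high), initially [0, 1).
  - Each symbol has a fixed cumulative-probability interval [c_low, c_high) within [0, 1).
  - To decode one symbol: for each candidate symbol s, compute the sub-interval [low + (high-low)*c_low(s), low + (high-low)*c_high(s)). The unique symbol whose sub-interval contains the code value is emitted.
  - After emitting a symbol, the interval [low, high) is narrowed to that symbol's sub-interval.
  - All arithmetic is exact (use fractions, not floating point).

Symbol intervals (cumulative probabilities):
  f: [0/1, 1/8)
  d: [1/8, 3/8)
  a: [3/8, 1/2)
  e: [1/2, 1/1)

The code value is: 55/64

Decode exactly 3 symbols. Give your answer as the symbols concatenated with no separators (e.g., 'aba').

Answer: eea

Derivation:
Step 1: interval [0/1, 1/1), width = 1/1 - 0/1 = 1/1
  'f': [0/1 + 1/1*0/1, 0/1 + 1/1*1/8) = [0/1, 1/8)
  'd': [0/1 + 1/1*1/8, 0/1 + 1/1*3/8) = [1/8, 3/8)
  'a': [0/1 + 1/1*3/8, 0/1 + 1/1*1/2) = [3/8, 1/2)
  'e': [0/1 + 1/1*1/2, 0/1 + 1/1*1/1) = [1/2, 1/1) <- contains code 55/64
  emit 'e', narrow to [1/2, 1/1)
Step 2: interval [1/2, 1/1), width = 1/1 - 1/2 = 1/2
  'f': [1/2 + 1/2*0/1, 1/2 + 1/2*1/8) = [1/2, 9/16)
  'd': [1/2 + 1/2*1/8, 1/2 + 1/2*3/8) = [9/16, 11/16)
  'a': [1/2 + 1/2*3/8, 1/2 + 1/2*1/2) = [11/16, 3/4)
  'e': [1/2 + 1/2*1/2, 1/2 + 1/2*1/1) = [3/4, 1/1) <- contains code 55/64
  emit 'e', narrow to [3/4, 1/1)
Step 3: interval [3/4, 1/1), width = 1/1 - 3/4 = 1/4
  'f': [3/4 + 1/4*0/1, 3/4 + 1/4*1/8) = [3/4, 25/32)
  'd': [3/4 + 1/4*1/8, 3/4 + 1/4*3/8) = [25/32, 27/32)
  'a': [3/4 + 1/4*3/8, 3/4 + 1/4*1/2) = [27/32, 7/8) <- contains code 55/64
  'e': [3/4 + 1/4*1/2, 3/4 + 1/4*1/1) = [7/8, 1/1)
  emit 'a', narrow to [27/32, 7/8)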